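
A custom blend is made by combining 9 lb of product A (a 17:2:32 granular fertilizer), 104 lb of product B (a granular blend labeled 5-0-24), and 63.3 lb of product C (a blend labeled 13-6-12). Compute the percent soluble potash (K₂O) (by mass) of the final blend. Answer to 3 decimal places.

Total mass = 9 + 104 + 63.3 = 176.3 lb.
K₂O mass = 32%×9 + 24%×104 + 12%×63.3 = 35.436 lb.
% K₂O = 35.436 / 176.3 = 20.0998%.

20.100% K₂O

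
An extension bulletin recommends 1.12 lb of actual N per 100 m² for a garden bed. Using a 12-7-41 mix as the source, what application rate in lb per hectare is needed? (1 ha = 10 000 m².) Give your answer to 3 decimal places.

Product per 100 m² = 1.12 / 12% = 9.33333 lb.
Convert to per hectare: 9.33333 × 100 = 933.3333 lb.

933.333 lb of product per hectare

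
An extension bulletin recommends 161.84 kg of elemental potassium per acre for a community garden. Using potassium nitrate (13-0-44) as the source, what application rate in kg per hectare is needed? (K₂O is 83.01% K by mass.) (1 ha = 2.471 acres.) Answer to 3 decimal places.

1094.903 kg of product per hectare

As K₂O: 161.84 / 0.8301 = 194.964 kg per acre.
Product per acre = 194.964 / 44% = 443.101 kg.
Convert to per hectare: 443.101 × 2.471 = 1094.9027 kg.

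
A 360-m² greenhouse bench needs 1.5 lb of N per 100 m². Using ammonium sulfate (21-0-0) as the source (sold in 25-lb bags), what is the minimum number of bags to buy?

2 bags

Product per 100 m² = 1.5 / 21% = 7.14286 lb.
Total product = 7.14286 × 360 / 100 = 25.7143 lb.
Bags = ⌈25.7143 / 25⌉ = 2.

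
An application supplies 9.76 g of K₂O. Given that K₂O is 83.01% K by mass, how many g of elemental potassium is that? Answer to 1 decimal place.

8.1 g K

K = 9.76 × 0.8301 = 8.10178 g.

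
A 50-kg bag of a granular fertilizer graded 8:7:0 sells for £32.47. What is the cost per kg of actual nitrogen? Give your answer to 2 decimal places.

N in bag = 50 × 8% = 4 kg.
Cost per kg N = £32.47 / 4 = £8.1175.

£8.12 per kg N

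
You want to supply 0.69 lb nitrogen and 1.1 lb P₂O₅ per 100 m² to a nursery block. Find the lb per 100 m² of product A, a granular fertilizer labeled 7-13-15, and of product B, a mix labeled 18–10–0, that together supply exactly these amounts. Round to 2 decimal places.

Let a = lb of product A, b = lb of product B (per 100 m²).
N: 0.07·a + 0.18·b = 0.69
P₂O₅: 0.13·a + 0.1·b = 1.1
Solving simultaneously: a = 7.86585, b = 0.77439.

7.87 lb product A, 0.77 lb product B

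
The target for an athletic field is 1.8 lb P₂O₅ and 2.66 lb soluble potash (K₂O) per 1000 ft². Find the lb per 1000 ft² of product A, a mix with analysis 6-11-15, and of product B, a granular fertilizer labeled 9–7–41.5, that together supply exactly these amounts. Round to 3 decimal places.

15.954 lb product A, 0.643 lb product B

With a, b = lb per 1000 ft² of product A and product B:
P₂O₅: 0.11·a + 0.07·b = 1.8
K₂O: 0.15·a + 0.415·b = 2.66
Eliminate b: (row1) − 0.07/0.415·(row2) → 0.0846988·a = 1.35133, so a = 15.95448.
Then b = (2.66 − 0.15·15.95448) / 0.415 = 0.642959.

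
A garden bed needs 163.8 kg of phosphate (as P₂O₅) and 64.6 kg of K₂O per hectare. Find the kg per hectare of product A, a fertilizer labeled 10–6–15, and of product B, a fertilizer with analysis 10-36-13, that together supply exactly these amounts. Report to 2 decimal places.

With a, b = kg per hectare of product A and product B:
P₂O₅: 0.06·a + 0.36·b = 163.8
K₂O: 0.15·a + 0.13·b = 64.6
Solving simultaneously: a = 42.4675, b = 447.922.

42.47 kg product A, 447.92 kg product B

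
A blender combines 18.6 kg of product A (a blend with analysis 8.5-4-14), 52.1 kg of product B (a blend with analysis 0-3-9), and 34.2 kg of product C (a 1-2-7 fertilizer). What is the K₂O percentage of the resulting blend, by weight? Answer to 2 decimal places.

Total mass = 18.6 + 52.1 + 34.2 = 104.9 kg.
K₂O mass = 14%×18.6 + 9%×52.1 + 7%×34.2 = 9.687 kg.
% K₂O = 9.687 / 104.9 = 9.23451%.

9.23% K₂O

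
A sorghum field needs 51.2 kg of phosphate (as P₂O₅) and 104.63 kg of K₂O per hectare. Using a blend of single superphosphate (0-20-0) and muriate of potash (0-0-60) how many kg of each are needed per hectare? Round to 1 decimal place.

256.0 kg single superphosphate, 174.4 kg muriate of potash

Let a = kg of single superphosphate, b = kg of muriate of potash (per hectare).
P₂O₅: 0.2·a + 0·b = 51.2
K₂O: 0·a + 0.6·b = 104.63
Solving simultaneously: a = 256, b = 174.383.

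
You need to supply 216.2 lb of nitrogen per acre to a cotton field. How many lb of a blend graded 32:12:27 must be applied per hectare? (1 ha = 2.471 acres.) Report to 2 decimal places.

Product per acre = 216.2 / 32% = 675.625 lb.
Convert to per hectare: 675.625 × 2.471 = 1669.469 lb.

1669.47 lb of product per hectare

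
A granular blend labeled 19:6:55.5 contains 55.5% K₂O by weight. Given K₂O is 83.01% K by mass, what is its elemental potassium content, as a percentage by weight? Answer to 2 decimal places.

%K = 55.5 × 0.8301 = 46.0705%.

46.07% K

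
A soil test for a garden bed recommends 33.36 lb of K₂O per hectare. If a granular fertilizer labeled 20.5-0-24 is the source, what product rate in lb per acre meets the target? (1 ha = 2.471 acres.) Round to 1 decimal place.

56.3 lb of product per acre

Product per hectare = 33.36 / 24% = 139 lb.
Convert to per acre: 139 × 0.404694 = 56.2525 lb.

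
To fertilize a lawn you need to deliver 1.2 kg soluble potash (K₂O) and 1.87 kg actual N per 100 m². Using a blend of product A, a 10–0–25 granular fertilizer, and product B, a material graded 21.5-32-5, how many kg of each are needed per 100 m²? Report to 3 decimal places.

With a, b = kg per 100 m² of product A and product B:
K₂O: 0.25·a + 0.05·b = 1.2
N: 0.1·a + 0.215·b = 1.87
Solving simultaneously: a = 3.37436, b = 7.12821.

3.374 kg product A, 7.128 kg product B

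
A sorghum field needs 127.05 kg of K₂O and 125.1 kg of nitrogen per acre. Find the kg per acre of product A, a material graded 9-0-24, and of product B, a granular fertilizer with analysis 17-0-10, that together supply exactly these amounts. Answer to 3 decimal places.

Per-acre balance (a = product A, b = product B):
K₂O: 0.24·a + 0.1·b = 127.05
N: 0.09·a + 0.17·b = 125.1
From row1: a = (127.05 − 0.1·b) / 0.24.
Into row2: 0.09·(127.05 − 0.1·b)/0.24 + 0.17·b = 125.1 → b = 584.57547, a = 285.8019.

285.802 kg product A, 584.575 kg product B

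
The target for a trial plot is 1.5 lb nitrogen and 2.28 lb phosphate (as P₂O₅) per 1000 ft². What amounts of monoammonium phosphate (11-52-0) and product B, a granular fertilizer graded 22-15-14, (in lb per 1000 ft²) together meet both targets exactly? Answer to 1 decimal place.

2.8 lb monoammonium phosphate, 5.4 lb product B

Per-1000 ft² balance (a = monoammonium phosphate, b = product B):
N: 0.11·a + 0.22·b = 1.5
P₂O₅: 0.52·a + 0.15·b = 2.28
Eliminate b: (row1) − 0.22/0.15·(row2) → -0.652667·a = -1.844, so a = 2.82533.
Then b = (2.28 − 0.52·2.82533) / 0.15 = 5.40552.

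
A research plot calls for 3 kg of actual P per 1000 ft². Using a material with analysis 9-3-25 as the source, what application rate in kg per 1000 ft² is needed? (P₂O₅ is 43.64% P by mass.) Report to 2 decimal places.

229.15 kg of product per thousand sq ft

As P₂O₅: 3 / 0.4364 = 6.87443 kg per 1000 ft².
Product per 1000 ft² = 6.87443 / 3% = 229.148 kg.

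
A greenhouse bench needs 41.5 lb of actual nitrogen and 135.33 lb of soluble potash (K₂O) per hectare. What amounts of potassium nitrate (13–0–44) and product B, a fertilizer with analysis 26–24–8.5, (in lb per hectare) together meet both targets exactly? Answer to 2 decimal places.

306.32 lb potassium nitrate, 6.45 lb product B

Let a = lb of potassium nitrate, b = lb of product B (per hectare).
N: 0.13·a + 0.26·b = 41.5
K₂O: 0.44·a + 0.085·b = 135.33
Eliminate b: (row1) − 0.26/0.085·(row2) → -1.21588·a = -372.451, so a = 306.321.
Then b = (135.33 − 0.44·306.321) / 0.085 = 6.45477.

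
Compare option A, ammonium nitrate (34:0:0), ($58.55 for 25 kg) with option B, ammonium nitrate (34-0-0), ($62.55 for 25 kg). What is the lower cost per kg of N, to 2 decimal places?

$6.89 per kg N (option A)

option A: N per bag = 25 × 34% = 8.5 kg; cost = 58.55 / 8.5 = $6.8882/kg N.
option B: N per bag = 25 × 34% = 8.5 kg; cost = 62.55 / 8.5 = $7.3588/kg N.
option A is cheaper.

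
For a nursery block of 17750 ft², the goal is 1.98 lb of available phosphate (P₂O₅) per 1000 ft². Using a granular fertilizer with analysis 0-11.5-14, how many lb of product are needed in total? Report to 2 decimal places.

305.61 lb

Product per 1000 ft² = 1.98 / 11.5% = 17.2174 lb.
Total product = 17.2174 × 17750 / 1000 = 305.609 lb.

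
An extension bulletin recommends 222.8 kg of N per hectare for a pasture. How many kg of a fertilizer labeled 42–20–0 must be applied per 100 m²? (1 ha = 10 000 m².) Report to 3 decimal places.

Product per hectare = 222.8 / 42% = 530.476 kg.
Convert to per 100 m²: 530.476 × 0.01 = 5.30476 kg.

5.305 kg of product per hundred sq m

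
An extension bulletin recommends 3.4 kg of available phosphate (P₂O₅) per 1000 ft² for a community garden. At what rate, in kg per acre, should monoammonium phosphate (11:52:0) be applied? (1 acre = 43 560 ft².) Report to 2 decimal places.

284.82 kg of product per acre

Product per 1000 ft² = 3.4 / 52% = 6.53846 kg.
Convert to per acre: 6.53846 × 43.56 = 284.815 kg.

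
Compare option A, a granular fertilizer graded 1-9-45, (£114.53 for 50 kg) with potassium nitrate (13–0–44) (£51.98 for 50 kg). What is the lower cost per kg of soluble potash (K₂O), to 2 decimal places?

£2.36 per kg K₂O (potassium nitrate)

option A: K₂O per bag = 50 × 45% = 22.5 kg; cost = 114.53 / 22.5 = £5.0902/kg K₂O.
potassium nitrate: K₂O per bag = 50 × 44% = 22 kg; cost = 51.98 / 22 = £2.3627/kg K₂O.
potassium nitrate is cheaper.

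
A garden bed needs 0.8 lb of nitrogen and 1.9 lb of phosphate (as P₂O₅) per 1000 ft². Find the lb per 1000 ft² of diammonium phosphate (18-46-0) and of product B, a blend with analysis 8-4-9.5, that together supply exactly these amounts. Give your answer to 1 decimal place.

4.1 lb diammonium phosphate, 0.9 lb product B

Let a = lb of diammonium phosphate, b = lb of product B (per 1000 ft²).
N: 0.18·a + 0.08·b = 0.8
P₂O₅: 0.46·a + 0.04·b = 1.9
From row1: a = (0.8 − 0.08·b) / 0.18.
Into row2: 0.46·(0.8 − 0.08·b)/0.18 + 0.04·b = 1.9 → b = 0.878378, a = 4.05405.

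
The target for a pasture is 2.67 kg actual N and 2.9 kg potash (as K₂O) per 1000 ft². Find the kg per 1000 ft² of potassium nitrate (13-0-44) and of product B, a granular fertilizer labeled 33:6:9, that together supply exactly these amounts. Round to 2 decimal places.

5.37 kg potassium nitrate, 5.98 kg product B

Per-1000 ft² balance (a = potassium nitrate, b = product B):
N: 0.13·a + 0.33·b = 2.67
K₂O: 0.44·a + 0.09·b = 2.9
From row1: a = (2.67 − 0.33·b) / 0.13.
Into row2: 0.44·(2.67 − 0.33·b)/0.13 + 0.09·b = 2.9 → b = 5.97603, a = 5.36854.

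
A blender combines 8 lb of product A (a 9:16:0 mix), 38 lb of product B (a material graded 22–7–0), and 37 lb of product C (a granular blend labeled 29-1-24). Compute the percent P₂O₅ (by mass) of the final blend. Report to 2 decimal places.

Total mass = 8 + 38 + 37 = 83 lb.
P₂O₅ mass = 16%×8 + 7%×38 + 1%×37 = 4.31 lb.
% P₂O₅ = 4.31 / 83 = 5.19277%.

5.19% P₂O₅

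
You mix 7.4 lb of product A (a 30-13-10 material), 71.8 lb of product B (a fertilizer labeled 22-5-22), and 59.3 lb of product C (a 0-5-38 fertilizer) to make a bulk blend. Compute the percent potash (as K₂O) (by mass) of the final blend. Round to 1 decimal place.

Total mass = 7.4 + 71.8 + 59.3 = 138.5 lb.
K₂O mass = 10%×7.4 + 22%×71.8 + 38%×59.3 = 39.07 lb.
% K₂O = 39.07 / 138.5 = 28.2094%.

28.2% K₂O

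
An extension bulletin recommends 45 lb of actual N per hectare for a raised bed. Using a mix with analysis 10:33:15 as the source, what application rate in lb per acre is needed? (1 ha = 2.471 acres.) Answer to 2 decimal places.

Product per hectare = 45 / 10% = 450 lb.
Convert to per acre: 450 × 0.404694 = 182.113 lb.

182.11 lb of product per acre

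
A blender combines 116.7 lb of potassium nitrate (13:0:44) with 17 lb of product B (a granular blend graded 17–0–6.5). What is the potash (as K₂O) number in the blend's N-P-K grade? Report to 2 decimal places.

Total mass = 116.7 + 17 = 133.7 lb.
K₂O mass = 44%×116.7 + 6.5%×17 = 52.453 lb.
% K₂O = 52.453 / 133.7 = 39.2319%.

39.23% K₂O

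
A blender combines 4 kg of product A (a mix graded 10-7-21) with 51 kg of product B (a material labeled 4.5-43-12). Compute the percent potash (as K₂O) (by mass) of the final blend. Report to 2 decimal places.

12.65% K₂O

Total mass = 4 + 51 = 55 kg.
K₂O mass = 21%×4 + 12%×51 = 6.96 kg.
% K₂O = 6.96 / 55 = 12.6545%.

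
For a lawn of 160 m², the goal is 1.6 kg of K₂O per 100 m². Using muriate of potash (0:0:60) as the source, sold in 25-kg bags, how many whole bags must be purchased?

Product per 100 m² = 1.6 / 60% = 2.66667 kg.
Total product = 2.66667 × 160 / 100 = 4.26667 kg.
Bags = ⌈4.26667 / 25⌉ = 1.

1 bags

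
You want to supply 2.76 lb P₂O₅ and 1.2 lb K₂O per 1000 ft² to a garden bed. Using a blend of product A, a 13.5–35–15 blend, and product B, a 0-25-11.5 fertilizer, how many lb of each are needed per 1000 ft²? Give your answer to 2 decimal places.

6.33 lb product A, 2.18 lb product B

With a, b = lb per 1000 ft² of product A and product B:
P₂O₅: 0.35·a + 0.25·b = 2.76
K₂O: 0.15·a + 0.115·b = 1.2
Eliminate a: (row1) − 0.35/0.15·(row2) → -0.0183333·b = -0.04, so b = 2.18182.
Back-substitute: a = (2.76 − 0.25·2.18182) / 0.35 = 6.32727.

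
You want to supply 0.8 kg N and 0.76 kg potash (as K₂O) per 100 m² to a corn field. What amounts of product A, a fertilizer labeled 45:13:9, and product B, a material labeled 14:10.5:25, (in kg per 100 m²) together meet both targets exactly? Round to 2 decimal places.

With a, b = kg per 100 m² of product A and product B:
N: 0.45·a + 0.14·b = 0.8
K₂O: 0.09·a + 0.25·b = 0.76
Solving simultaneously: a = 0.936937, b = 2.7027.

0.94 kg product A, 2.70 kg product B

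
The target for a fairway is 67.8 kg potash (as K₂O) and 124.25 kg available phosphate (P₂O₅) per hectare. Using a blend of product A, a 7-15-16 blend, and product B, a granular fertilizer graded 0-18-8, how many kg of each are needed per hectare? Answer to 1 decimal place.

134.8 kg product A, 578.0 kg product B

With a, b = kg per hectare of product A and product B:
K₂O: 0.16·a + 0.08·b = 67.8
P₂O₅: 0.15·a + 0.18·b = 124.25
Solving simultaneously: a = 134.762, b = 577.976.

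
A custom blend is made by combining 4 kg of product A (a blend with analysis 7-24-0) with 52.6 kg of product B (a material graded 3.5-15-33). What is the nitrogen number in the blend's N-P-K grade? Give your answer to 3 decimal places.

3.747% N

Total mass = 4 + 52.6 = 56.6 kg.
N mass = 7%×4 + 3.5%×52.6 = 2.121 kg.
% N = 2.121 / 56.6 = 3.74735%.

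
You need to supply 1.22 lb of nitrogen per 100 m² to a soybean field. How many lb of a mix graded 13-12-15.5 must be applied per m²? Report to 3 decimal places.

Product per 100 m² = 1.22 / 13% = 9.38462 lb.
Convert to per m²: 9.38462 × 0.01 = 0.0938462 lb.

0.094 lb of product per sq m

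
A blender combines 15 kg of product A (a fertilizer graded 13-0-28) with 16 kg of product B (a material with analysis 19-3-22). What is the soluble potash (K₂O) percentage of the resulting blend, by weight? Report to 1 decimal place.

Total mass = 15 + 16 = 31 kg.
K₂O mass = 28%×15 + 22%×16 = 7.72 kg.
% K₂O = 7.72 / 31 = 24.9032%.

24.9% K₂O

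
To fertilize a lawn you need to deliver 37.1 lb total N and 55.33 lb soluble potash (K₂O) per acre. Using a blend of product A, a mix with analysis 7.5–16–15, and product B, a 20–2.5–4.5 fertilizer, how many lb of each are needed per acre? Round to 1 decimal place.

Let a = lb of product A, b = lb of product B (per acre).
N: 0.075·a + 0.2·b = 37.1
K₂O: 0.15·a + 0.045·b = 55.33
Eliminate b: (row1) − 0.2/0.045·(row2) → -0.591667·a = -208.811, so a = 352.92.
Then b = (55.33 − 0.15·352.92) / 0.045 = 53.1549.

352.9 lb product A, 53.2 lb product B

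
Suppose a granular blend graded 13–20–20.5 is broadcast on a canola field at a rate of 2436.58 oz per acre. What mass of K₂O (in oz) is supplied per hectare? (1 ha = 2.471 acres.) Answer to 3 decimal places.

K₂O per acre = 2436.58 × 20.5% = 499.499 oz.
Convert to per hectare: 499.499 × 2.471 = 1234.2618 oz.

1234.262 oz K₂O per hectare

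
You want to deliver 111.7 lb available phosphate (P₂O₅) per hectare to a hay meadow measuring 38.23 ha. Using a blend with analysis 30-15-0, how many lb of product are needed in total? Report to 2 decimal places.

28468.61 lb

Product per hectare = 111.7 / 15% = 744.667 lb.
Total product = 744.667 × 38.23 = 28468.607 lb.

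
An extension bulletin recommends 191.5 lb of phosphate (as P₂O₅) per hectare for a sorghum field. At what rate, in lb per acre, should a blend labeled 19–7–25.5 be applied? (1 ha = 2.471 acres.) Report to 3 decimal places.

Product per hectare = 191.5 / 7% = 2735.71 lb.
Convert to per acre: 2735.71 × 0.404694 = 1107.1284 lb.

1107.128 lb of product per acre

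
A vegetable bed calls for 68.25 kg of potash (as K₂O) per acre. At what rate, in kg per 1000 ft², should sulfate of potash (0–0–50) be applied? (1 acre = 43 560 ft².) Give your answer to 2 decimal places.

3.13 kg of product per thousand sq ft

Product per acre = 68.25 / 50% = 136.5 kg.
Convert to per 1000 ft²: 136.5 × 0.0229568 = 3.13361 kg.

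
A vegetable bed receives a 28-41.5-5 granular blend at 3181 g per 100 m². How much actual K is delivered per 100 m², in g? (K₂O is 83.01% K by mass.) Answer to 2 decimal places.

132.03 g K per hundred sq m

K₂O per 100 m² = 3181 × 5% = 159.05 g.
Elemental K = 159.05 × 0.8301 = 132.027 g per 100 m².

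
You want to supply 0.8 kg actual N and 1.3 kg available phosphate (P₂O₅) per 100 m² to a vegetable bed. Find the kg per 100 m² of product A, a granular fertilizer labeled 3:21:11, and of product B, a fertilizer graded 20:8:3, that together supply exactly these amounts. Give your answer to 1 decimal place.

Let a = kg of product A, b = kg of product B (per 100 m²).
N: 0.03·a + 0.2·b = 0.8
P₂O₅: 0.21·a + 0.08·b = 1.3
Eliminate a: (row1) − 0.03/0.21·(row2) → 0.188571·b = 0.614286, so b = 3.25758.
Back-substitute: a = (0.8 − 0.2·3.25758) / 0.03 = 4.94949.

4.9 kg product A, 3.3 kg product B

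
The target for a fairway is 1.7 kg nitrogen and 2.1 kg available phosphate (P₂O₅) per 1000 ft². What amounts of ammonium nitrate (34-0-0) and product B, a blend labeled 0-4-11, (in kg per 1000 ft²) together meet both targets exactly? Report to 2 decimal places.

5.00 kg ammonium nitrate, 52.50 kg product B

With a, b = kg per 1000 ft² of ammonium nitrate and product B:
N: 0.34·a + 0·b = 1.7
P₂O₅: 0·a + 0.04·b = 2.1
Solving simultaneously: a = 5, b = 52.5.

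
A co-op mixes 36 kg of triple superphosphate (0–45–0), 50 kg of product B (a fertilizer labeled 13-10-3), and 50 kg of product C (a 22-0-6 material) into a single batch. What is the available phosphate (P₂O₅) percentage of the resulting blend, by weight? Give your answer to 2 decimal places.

15.59% P₂O₅

Total mass = 36 + 50 + 50 = 136 kg.
P₂O₅ mass = 45%×36 + 10%×50 + 0%×50 = 21.2 kg.
% P₂O₅ = 21.2 / 136 = 15.5882%.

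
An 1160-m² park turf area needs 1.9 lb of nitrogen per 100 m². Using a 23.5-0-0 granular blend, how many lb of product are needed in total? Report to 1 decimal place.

Product per 100 m² = 1.9 / 23.5% = 8.08511 lb.
Total product = 8.08511 × 1160 / 100 = 93.7872 lb.

93.8 lb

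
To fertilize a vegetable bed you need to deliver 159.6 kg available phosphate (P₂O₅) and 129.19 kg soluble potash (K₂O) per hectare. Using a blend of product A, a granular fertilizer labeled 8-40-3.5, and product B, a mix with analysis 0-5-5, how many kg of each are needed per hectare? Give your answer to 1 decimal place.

With a, b = kg per hectare of product A and product B:
P₂O₅: 0.4·a + 0.05·b = 159.6
K₂O: 0.035·a + 0.05·b = 129.19
Solving simultaneously: a = 83.3151, b = 2525.48.

83.3 kg product A, 2525.5 kg product B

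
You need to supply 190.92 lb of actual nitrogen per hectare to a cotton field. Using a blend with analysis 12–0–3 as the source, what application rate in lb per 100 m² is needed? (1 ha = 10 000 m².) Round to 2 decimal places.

15.91 lb of product per hundred sq m

Product per hectare = 190.92 / 12% = 1591 lb.
Convert to per 100 m²: 1591 × 0.01 = 15.91 lb.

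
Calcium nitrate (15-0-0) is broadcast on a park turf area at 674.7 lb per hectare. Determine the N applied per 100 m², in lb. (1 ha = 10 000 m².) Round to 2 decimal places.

nitrogen per hectare = 674.7 × 15% = 101.205 lb.
Convert to per 100 m²: 101.205 × 0.01 = 1.01205 lb.

1.01 lb N per hundred sq m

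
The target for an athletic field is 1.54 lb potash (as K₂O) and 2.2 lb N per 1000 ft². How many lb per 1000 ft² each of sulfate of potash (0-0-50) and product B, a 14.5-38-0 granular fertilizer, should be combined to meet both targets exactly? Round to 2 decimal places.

3.08 lb sulfate of potash, 15.17 lb product B

Let a = lb of sulfate of potash, b = lb of product B (per 1000 ft²).
K₂O: 0.5·a + 0·b = 1.54
N: 0·a + 0.145·b = 2.2
Solving simultaneously: a = 3.08, b = 15.1724.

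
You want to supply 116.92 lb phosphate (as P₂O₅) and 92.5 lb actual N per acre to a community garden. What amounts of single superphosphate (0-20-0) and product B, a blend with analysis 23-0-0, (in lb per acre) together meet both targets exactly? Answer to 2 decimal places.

Per-acre balance (a = single superphosphate, b = product B):
P₂O₅: 0.2·a + 0·b = 116.92
N: 0·a + 0.23·b = 92.5
Solving simultaneously: a = 584.6, b = 402.174.

584.60 lb single superphosphate, 402.17 lb product B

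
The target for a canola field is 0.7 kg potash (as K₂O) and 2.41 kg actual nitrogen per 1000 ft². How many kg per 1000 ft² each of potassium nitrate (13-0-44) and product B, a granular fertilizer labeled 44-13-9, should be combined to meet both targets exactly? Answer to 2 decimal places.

0.50 kg potassium nitrate, 5.33 kg product B

With a, b = kg per 1000 ft² of potassium nitrate and product B:
K₂O: 0.44·a + 0.09·b = 0.7
N: 0.13·a + 0.44·b = 2.41
Solving simultaneously: a = 0.500825, b = 5.3293.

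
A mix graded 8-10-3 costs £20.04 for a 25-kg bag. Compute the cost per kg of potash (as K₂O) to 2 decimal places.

£26.72 per kg K₂O

K₂O in bag = 25 × 3% = 0.75 kg.
Cost per kg K₂O = £20.04 / 0.75 = £26.7200.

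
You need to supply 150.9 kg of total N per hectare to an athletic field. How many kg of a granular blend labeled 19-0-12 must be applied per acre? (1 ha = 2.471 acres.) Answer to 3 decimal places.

321.413 kg of product per acre

Product per hectare = 150.9 / 19% = 794.211 kg.
Convert to per acre: 794.211 × 0.404694 = 321.4126 kg.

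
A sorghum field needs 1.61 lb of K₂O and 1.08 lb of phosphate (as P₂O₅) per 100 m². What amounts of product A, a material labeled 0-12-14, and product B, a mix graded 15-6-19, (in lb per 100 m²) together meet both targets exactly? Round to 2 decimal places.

7.54 lb product A, 2.92 lb product B

Per-100 m² balance (a = product A, b = product B):
K₂O: 0.14·a + 0.19·b = 1.61
P₂O₅: 0.12·a + 0.06·b = 1.08
Eliminate b: (row1) − 0.19/0.06·(row2) → -0.24·a = -1.81, so a = 7.54167.
Then b = (1.08 − 0.12·7.54167) / 0.06 = 2.91667.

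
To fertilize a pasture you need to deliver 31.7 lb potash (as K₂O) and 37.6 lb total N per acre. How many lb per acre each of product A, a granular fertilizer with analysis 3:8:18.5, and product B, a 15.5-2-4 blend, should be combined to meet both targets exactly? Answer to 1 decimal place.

124.1 lb product A, 218.6 lb product B

With a, b = lb per acre of product A and product B:
K₂O: 0.185·a + 0.04·b = 31.7
N: 0.03·a + 0.155·b = 37.6
Solving simultaneously: a = 124.095, b = 218.562.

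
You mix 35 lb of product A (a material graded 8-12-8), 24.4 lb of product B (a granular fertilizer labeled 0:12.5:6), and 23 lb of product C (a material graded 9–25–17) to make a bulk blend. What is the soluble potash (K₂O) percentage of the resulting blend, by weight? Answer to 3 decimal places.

Total mass = 35 + 24.4 + 23 = 82.4 lb.
K₂O mass = 8%×35 + 6%×24.4 + 17%×23 = 8.174 lb.
% K₂O = 8.174 / 82.4 = 9.9199%.

9.920% K₂O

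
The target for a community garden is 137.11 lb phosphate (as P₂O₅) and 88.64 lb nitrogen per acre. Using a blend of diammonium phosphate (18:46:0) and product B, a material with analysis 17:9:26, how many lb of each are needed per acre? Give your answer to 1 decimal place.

247.3 lb diammonium phosphate, 259.6 lb product B

Let a = lb of diammonium phosphate, b = lb of product B (per acre).
P₂O₅: 0.46·a + 0.09·b = 137.11
N: 0.18·a + 0.17·b = 88.64
Eliminate b: (row1) − 0.09/0.17·(row2) → 0.364706·a = 90.1829, so a = 247.276.
Then b = (88.64 − 0.18·247.276) / 0.17 = 259.59.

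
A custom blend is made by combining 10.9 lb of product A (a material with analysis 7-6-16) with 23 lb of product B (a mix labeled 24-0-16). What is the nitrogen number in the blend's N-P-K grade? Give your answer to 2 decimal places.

Total mass = 10.9 + 23 = 33.9 lb.
N mass = 7%×10.9 + 24%×23 = 6.283 lb.
% N = 6.283 / 33.9 = 18.5339%.

18.53% N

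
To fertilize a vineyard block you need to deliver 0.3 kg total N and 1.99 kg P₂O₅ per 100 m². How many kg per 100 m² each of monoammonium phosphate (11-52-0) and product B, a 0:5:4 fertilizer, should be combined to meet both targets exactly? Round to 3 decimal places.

Per-100 m² balance (a = monoammonium phosphate, b = product B):
N: 0.11·a + 0·b = 0.3
P₂O₅: 0.52·a + 0.05·b = 1.99
Eliminate b: (row1) − 0/0.05·(row2) → 0.11·a = 0.3, so a = 2.72727.
Then b = (1.99 − 0.52·2.72727) / 0.05 = 11.4364.

2.727 kg monoammonium phosphate, 11.436 kg product B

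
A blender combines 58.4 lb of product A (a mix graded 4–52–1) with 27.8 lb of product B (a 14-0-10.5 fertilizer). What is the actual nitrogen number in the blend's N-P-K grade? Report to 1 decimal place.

Total mass = 58.4 + 27.8 = 86.2 lb.
N mass = 4%×58.4 + 14%×27.8 = 6.228 lb.
% N = 6.228 / 86.2 = 7.22506%.

7.2% N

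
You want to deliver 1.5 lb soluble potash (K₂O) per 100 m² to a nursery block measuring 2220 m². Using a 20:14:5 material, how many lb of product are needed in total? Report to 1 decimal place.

Product per 100 m² = 1.5 / 5% = 30 lb.
Total product = 30 × 2220 / 100 = 666 lb.

666.0 lb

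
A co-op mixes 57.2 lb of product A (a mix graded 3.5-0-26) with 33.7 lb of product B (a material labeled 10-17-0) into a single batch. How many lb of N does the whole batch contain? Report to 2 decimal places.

N mass = 3.5%×57.2 + 10%×33.7 = 5.372 lb.

5.37 lb N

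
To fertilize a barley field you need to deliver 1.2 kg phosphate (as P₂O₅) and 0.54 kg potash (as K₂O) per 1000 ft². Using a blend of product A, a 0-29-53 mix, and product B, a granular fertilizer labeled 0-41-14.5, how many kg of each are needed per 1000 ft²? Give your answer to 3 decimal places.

Let a = kg of product A, b = kg of product B (per 1000 ft²).
P₂O₅: 0.29·a + 0.41·b = 1.2
K₂O: 0.53·a + 0.145·b = 0.54
Eliminate a: (row1) − 0.29/0.53·(row2) → 0.33066·b = 0.904528, so b = 2.73552.
Back-substitute: a = (1.2 − 0.41·2.73552) / 0.29 = 0.270471.

0.270 kg product A, 2.736 kg product B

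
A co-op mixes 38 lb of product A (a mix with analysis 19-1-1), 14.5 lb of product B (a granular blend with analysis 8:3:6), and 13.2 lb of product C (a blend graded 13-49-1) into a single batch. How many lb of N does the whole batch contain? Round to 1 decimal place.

N mass = 19%×38 + 8%×14.5 + 13%×13.2 = 10.096 lb.

10.1 lb N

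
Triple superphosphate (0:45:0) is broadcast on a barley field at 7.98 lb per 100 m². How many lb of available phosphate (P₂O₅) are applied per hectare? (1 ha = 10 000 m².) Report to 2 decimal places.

359.10 lb P₂O₅ per hectare

P₂O₅ per 100 m² = 7.98 × 45% = 3.591 lb.
Convert to per hectare: 3.591 × 100 = 359.1 lb.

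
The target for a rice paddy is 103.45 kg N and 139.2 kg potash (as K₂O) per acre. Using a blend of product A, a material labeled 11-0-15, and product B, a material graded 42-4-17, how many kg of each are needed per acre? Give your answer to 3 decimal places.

With a, b = kg per acre of product A and product B:
N: 0.11·a + 0.42·b = 103.45
K₂O: 0.15·a + 0.17·b = 139.2
Solving simultaneously: a = 922.7427, b = 4.63883.

922.743 kg product A, 4.639 kg product B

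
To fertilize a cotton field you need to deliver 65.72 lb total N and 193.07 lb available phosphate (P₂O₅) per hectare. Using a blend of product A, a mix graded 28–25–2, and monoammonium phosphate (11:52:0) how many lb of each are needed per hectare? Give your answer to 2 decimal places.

109.54 lb product A, 318.62 lb monoammonium phosphate

With a, b = lb per hectare of product A and monoammonium phosphate:
N: 0.28·a + 0.11·b = 65.72
P₂O₅: 0.25·a + 0.52·b = 193.07
From row1: a = (65.72 − 0.11·b) / 0.28.
Into row2: 0.25·(65.72 − 0.11·b)/0.28 + 0.52·b = 193.07 → b = 318.6249, a = 109.5402.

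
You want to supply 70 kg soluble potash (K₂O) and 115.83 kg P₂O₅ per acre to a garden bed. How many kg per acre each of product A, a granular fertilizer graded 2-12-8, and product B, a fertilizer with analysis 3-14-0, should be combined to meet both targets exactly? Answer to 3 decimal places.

With a, b = kg per acre of product A and product B:
K₂O: 0.08·a + 0·b = 70
P₂O₅: 0.12·a + 0.14·b = 115.83
Eliminate a: (row1) − 0.08/0.12·(row2) → -0.0933333·b = -7.22, so b = 77.3571.
Back-substitute: a = (70 − 0·77.3571) / 0.08 = 875.

875.000 kg product A, 77.357 kg product B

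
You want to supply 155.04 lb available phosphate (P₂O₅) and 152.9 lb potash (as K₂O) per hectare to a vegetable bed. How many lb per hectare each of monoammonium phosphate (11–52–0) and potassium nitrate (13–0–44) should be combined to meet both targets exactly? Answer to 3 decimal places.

298.154 lb monoammonium phosphate, 347.500 lb potassium nitrate

With a, b = lb per hectare of monoammonium phosphate and potassium nitrate:
P₂O₅: 0.52·a + 0·b = 155.04
K₂O: 0·a + 0.44·b = 152.9
Solving simultaneously: a = 298.1538, b = 347.5.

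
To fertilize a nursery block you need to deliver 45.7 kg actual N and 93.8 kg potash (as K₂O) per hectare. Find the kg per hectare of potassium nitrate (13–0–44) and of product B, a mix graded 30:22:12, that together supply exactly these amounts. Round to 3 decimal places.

194.639 kg potassium nitrate, 67.990 kg product B

Per-hectare balance (a = potassium nitrate, b = product B):
N: 0.13·a + 0.3·b = 45.7
K₂O: 0.44·a + 0.12·b = 93.8
Solving simultaneously: a = 194.6392, b = 67.9897.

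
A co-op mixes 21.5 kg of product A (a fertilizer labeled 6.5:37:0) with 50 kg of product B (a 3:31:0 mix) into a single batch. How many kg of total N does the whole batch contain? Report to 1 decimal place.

N mass = 6.5%×21.5 + 3%×50 = 2.8975 kg.

2.9 kg N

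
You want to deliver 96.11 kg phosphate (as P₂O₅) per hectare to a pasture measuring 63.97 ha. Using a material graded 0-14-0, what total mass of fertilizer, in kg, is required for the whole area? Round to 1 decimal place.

Product per hectare = 96.11 / 14% = 686.5 kg.
Total product = 686.5 × 63.97 = 43915.405 kg.

43915.4 kg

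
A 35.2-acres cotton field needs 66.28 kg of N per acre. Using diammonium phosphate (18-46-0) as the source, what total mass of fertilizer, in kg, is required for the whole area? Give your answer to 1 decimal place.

12961.4 kg

Product per acre = 66.28 / 18% = 368.222 kg.
Total product = 368.222 × 35.2 = 12961.42 kg.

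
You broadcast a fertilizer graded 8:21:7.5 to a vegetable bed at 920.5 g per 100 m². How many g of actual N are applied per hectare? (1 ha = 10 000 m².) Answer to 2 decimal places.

nitrogen per 100 m² = 920.5 × 8% = 73.64 g.
Convert to per hectare: 73.64 × 100 = 7364 g.

7364.00 g N per hectare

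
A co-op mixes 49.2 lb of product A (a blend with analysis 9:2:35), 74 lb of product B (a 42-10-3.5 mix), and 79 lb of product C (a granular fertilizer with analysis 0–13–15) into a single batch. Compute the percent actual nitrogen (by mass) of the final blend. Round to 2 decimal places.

17.56% N

Total mass = 49.2 + 74 + 79 = 202.2 lb.
N mass = 9%×49.2 + 42%×74 + 0%×79 = 35.508 lb.
% N = 35.508 / 202.2 = 17.5608%.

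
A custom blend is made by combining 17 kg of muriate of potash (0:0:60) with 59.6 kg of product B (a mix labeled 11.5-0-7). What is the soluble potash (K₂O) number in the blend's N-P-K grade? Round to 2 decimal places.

18.76% K₂O

Total mass = 17 + 59.6 = 76.6 kg.
K₂O mass = 60%×17 + 7%×59.6 = 14.372 kg.
% K₂O = 14.372 / 76.6 = 18.7624%.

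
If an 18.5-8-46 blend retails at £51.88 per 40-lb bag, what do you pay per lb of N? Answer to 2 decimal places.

£7.01 per lb N

N in bag = 40 × 18.5% = 7.4 lb.
Cost per lb N = £51.88 / 7.4 = £7.0108.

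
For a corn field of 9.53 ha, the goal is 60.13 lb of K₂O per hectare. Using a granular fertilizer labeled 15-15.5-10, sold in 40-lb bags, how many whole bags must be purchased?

Product per hectare = 60.13 / 10% = 601.3 lb.
Total product = 601.3 × 9.53 = 5730.39 lb.
Bags = ⌈5730.39 / 40⌉ = 144.

144 bags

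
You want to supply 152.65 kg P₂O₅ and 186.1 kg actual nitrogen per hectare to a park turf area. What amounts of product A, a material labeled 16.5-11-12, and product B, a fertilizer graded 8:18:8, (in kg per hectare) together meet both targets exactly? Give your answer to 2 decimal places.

Per-hectare balance (a = product A, b = product B):
P₂O₅: 0.11·a + 0.18·b = 152.65
N: 0.165·a + 0.08·b = 186.1
From row1: a = (152.65 − 0.18·b) / 0.11.
Into row2: 0.165·(152.65 − 0.18·b)/0.11 + 0.08·b = 186.1 → b = 225.658, a = 1018.469.

1018.47 kg product A, 225.66 kg product B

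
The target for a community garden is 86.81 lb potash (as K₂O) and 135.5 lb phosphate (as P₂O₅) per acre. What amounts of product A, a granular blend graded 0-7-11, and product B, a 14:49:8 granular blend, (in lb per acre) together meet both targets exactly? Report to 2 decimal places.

656.25 lb product A, 182.78 lb product B

With a, b = lb per acre of product A and product B:
K₂O: 0.11·a + 0.08·b = 86.81
P₂O₅: 0.07·a + 0.49·b = 135.5
Eliminate b: (row1) − 0.08/0.49·(row2) → 0.0985714·a = 64.6876, so a = 656.251.
Then b = (135.5 − 0.07·656.251) / 0.49 = 182.781.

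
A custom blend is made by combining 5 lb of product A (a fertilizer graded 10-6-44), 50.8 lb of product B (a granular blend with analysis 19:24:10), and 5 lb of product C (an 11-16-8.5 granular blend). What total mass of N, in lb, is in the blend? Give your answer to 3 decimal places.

N mass = 10%×5 + 19%×50.8 + 11%×5 = 10.702 lb.

10.702 lb N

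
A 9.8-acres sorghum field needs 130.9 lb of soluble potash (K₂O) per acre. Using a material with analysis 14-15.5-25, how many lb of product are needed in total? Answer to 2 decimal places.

Product per acre = 130.9 / 25% = 523.6 lb.
Total product = 523.6 × 9.8 = 5131.28 lb.

5131.28 lb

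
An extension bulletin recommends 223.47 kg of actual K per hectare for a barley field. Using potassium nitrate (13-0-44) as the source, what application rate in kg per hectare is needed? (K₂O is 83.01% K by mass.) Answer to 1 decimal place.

As K₂O: 223.47 / 0.8301 = 269.209 kg per hectare.
Product per hectare = 269.209 / 44% = 611.838 kg.

611.8 kg of product per hectare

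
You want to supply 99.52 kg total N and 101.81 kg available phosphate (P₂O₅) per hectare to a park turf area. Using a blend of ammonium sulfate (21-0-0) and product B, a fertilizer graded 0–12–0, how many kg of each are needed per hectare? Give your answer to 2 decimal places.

Let a = kg of ammonium sulfate, b = kg of product B (per hectare).
N: 0.21·a + 0·b = 99.52
P₂O₅: 0·a + 0.12·b = 101.81
Solving simultaneously: a = 473.9048, b = 848.417.

473.90 kg ammonium sulfate, 848.42 kg product B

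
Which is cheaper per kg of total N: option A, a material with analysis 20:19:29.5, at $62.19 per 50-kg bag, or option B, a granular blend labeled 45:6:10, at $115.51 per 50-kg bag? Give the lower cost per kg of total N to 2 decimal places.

option A: N per bag = 50 × 20% = 10 kg; cost = 62.19 / 10 = $6.2190/kg N.
option B: N per bag = 50 × 45% = 22.5 kg; cost = 115.51 / 22.5 = $5.1338/kg N.
option B is cheaper.

$5.13 per kg N (option B)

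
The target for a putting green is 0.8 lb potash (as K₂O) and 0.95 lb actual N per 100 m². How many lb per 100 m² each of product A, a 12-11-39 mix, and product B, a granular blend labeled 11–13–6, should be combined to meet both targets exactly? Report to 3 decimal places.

With a, b = lb per 100 m² of product A and product B:
K₂O: 0.39·a + 0.06·b = 0.8
N: 0.12·a + 0.11·b = 0.95
Eliminate b: (row1) − 0.06/0.11·(row2) → 0.324545·a = 0.281818, so a = 0.868347.
Then b = (0.95 − 0.12·0.868347) / 0.11 = 7.68908.

0.868 lb product A, 7.689 lb product B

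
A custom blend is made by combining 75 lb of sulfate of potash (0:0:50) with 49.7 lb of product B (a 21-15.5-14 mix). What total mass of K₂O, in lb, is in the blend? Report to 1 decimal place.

44.5 lb K₂O

K₂O mass = 50%×75 + 14%×49.7 = 44.458 lb.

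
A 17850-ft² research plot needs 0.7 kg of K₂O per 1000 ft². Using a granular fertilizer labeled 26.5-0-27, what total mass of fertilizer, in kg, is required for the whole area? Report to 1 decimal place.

46.3 kg

Product per 1000 ft² = 0.7 / 27% = 2.59259 kg.
Total product = 2.59259 × 17850 / 1000 = 46.2778 kg.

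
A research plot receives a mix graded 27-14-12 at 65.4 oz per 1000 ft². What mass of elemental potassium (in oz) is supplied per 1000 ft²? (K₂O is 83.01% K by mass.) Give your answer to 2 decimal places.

6.51 oz K per thousand sq ft

K₂O per 1000 ft² = 65.4 × 12% = 7.848 oz.
Elemental K = 7.848 × 0.8301 = 6.51462 oz per 1000 ft².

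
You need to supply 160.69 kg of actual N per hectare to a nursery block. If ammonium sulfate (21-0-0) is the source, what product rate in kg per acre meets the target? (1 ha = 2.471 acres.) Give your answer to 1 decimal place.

309.7 kg of product per acre

Product per hectare = 160.69 / 21% = 765.19 kg.
Convert to per acre: 765.19 × 0.404694 = 309.668 kg.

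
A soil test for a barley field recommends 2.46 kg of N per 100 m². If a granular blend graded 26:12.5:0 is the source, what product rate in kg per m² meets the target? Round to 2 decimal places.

Product per 100 m² = 2.46 / 26% = 9.46154 kg.
Convert to per m²: 9.46154 × 0.01 = 0.0946154 kg.

0.09 kg of product per sq m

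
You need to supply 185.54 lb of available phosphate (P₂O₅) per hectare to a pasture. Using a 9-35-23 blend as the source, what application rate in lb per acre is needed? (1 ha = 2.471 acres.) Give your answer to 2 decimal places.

Product per hectare = 185.54 / 35% = 530.114 lb.
Convert to per acre: 530.114 × 0.404694 = 214.534 lb.

214.53 lb of product per acre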